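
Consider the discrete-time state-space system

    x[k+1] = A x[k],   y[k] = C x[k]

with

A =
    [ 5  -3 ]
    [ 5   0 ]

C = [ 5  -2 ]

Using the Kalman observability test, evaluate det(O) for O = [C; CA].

-45

CA = [[15, -15]]
Observability matrix O = [C; CA] = [[5, -2], [15, -15]]
det(O) = 5·(-15) - (-2)·15 = -75 - (-30) = -45
Since det(O) ≠ 0, rank(O) = 2 and the system is completely observable.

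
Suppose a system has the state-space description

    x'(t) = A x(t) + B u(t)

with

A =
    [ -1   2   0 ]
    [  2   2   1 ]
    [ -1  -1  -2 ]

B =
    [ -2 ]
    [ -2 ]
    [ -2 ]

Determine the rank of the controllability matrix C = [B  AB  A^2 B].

3

AB = [[-2], [-10], [8]]
A^2B = [[-18], [-16], [-4]]
Controllability matrix C = [B  AB  A^2B] = [[-2, -2, -18], [-2, -10, -16], [-2, 8, -4]]
det(C) = (-2)·((-10)·(-4) - (-16)·8) - (-2)·((-2)·(-4) - (-16)·(-2)) + (-18)·((-2)·8 - (-10)·(-2)) = (-2)·168 - (-2)·(-24) + (-18)·(-36) = 264 ≠ 0, so rank(C) = 3.
rank(C) = 3 = n, so the pair (A, B) is completely controllable.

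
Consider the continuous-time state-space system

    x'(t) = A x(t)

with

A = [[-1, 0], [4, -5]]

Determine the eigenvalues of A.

det(sI - A) = s^2 - (tr A)s + det A, with tr A = (-1) + (-5) = -6 and det A = (-1)·(-5) - 0·4 = 5 - 0 = 5.
So p(s) = det(sI - A) = s^2 + 6s + 5.
Factor s^2 + 6s + 5: two numbers with sum -6 and product 5 are -1 and -5, so s^2 + 6s + 5 = (s + 1)(s + 5).
Hence p(s) = (s + 1) (s + 5), with roots -5, -1.
All eigenvalues have negative real part, so the system is asymptotically stable.

-5, -1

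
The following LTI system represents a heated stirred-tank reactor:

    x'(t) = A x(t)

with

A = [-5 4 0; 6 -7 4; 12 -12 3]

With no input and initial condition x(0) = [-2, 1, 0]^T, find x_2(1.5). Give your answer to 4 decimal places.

det(sI - A) = s^3 - (tr A)s^2 + (M11 + M22 + M33)s - det A, where Mii is the 2×2 principal minor of A obtained by deleting row i and column i.
tr A = (-5) + (-7) + 3 = -9; M11 = (-7)·3 - 4·(-12) = -21 - (-48) = 27; M22 = (-5)·3 - 0·12 = -15 - 0 = -15; M33 = (-5)·(-7) - 4·6 = 35 - 24 = 11; sum of minors = 23.
det A = (-5)·((-7)·3 - 4·(-12)) - 4·(6·3 - 4·12) + 0·(6·(-12) - (-7)·12) = (-5)·27 - 4·(-30) + 0·12 = -15.
So p(s) = det(sI - A) = s^3 + 9s^2 + 23s + 15.
Rational-root test: any integer root divides 15. Testing small divisors, s = -1 works: p(-1) = -1 + 9 + (-23) + 15 = 0, so (s + 1) is a factor.
Dividing, p(s) = (s + 1)(s^2 + 8s + 15).
Factor s^2 + 8s + 15: two numbers with sum -8 and product 15 are -3 and -5, so s^2 + 8s + 15 = (s + 3)(s + 5).
Hence p(s) = (s + 1) (s + 3) (s + 5), with roots -5, -3, -1.
The eigenvalues -5, -3, -1 are distinct and real, so A is diagonalisable and x(t) = e^{At} x(0) = V diag(e^{λ_i t}) V^{-1} x(0), where the columns of V are the eigenvectors.
λ = -5: A - (-5)I = [[0, 4, 0], [6, -2, 4], [12, -12, 8]]. v must be orthogonal to every row; (row 1) × (row 2) = [16, 0, -24], so take v_1 = [2, 0, -3]^T.
λ = -3: A - (-3)I = [[-2, 4, 0], [6, -4, 4], [12, -12, 6]]. v must be orthogonal to every row; (row 1) × (row 2) = [16, 8, -16], so take v_2 = [2, 1, -2]^T.
λ = -1: A - (-1)I = [[-4, 4, 0], [6, -6, 4], [12, -12, 4]]. v must be orthogonal to every row; (row 1) × (row 2) = [16, 16, 0], so take v_3 = [1, 1, 0]^T.
V = [v_1 v_2 v_3] = [[2, 2, 1], [0, 1, 1], [-3, -2, 0]] has det V = 1, so V^{-1} = adj(V)/det V = [[2, -2, 1], [-3, 3, -2], [3, -2, 2]].
Modal coordinates z(0) = V^{-1} x(0): 2·(-2) + (-2)·1 + 1·0 = -6; (-3)·(-2) + 3·1 + (-2)·0 = 9; 3·(-2) + (-2)·1 + 2·0 = -8; so z(0) = [-6, 9, -8]^T.
x_2(t) = Σ_i (v_i)_2 · z_i(0) · e^{λ_i t} (row 2 of V times the modal terms).
x_2(1.5) = 0·(-6)·e^{-5·1.5} + 1·9·e^{-3·1.5} + 1·(-8)·e^{-1·1.5} = 0·0.000553 + 9·0.011109 + (-8)·0.223130 = -1.6851.

-1.6851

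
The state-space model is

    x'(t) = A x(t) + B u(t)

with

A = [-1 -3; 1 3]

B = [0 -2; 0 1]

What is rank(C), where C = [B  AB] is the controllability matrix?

2

AB = [[0, -1], [0, 1]]
Controllability matrix C = [B  AB] = [[0, -2, 0, -1], [0, 1, 0, 1]]
Take the 2×2 submatrix of C formed by columns 2, 4: [[-2, -1], [1, 1]]. Its determinant is (-2)·1 - (-1)·1 = -2 - (-1) = -1 ≠ 0.
So rank(C) ≥ 2; since C has 2 rows, rank(C) = 2.
rank(C) = 2 = n, so the pair (A, B) is completely controllable.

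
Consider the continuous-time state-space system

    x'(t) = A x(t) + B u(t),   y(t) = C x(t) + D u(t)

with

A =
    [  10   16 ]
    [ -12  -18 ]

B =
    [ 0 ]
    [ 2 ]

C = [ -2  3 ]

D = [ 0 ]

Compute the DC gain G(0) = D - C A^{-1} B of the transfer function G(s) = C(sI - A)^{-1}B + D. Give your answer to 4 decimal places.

G(0) = C(-A)^{-1}B + D = -C A^{-1} B + D.
det A = 12, so A^{-1} = (1/12)·adj(A) = [[-3/2, -4/3], [1, 5/6]]
A^{-1} B = [-8/3, 5/3]^T
C A^{-1} B = 31/3
G(0) = D - C A^{-1} B = 0 - (31/3) = -31/3 ≈ -10.3333

-10.3333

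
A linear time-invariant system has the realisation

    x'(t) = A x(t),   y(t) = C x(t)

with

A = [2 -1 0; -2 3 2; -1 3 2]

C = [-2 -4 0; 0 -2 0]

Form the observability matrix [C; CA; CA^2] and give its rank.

CA = [[4, -10, -8], [4, -6, -4]]
CA^2 = [[36, -58, -36], [24, -34, -20]]
Observability matrix O = [C; CA; CA^2] = [[-2, -4, 0], [0, -2, 0], [4, -10, -8], [4, -6, -4], [36, -58, -36], [24, -34, -20]]
Take the 3×3 submatrix of O formed by rows 1, 2, 3: [[-2, -4, 0], [0, -2, 0], [4, -10, -8]]. Its determinant is (-2)·((-2)·(-8) - 0·(-10)) - (-4)·(0·(-8) - 0·4) + 0·(0·(-10) - (-2)·4) = (-2)·16 - (-4)·0 + 0·8 = -32 ≠ 0.
So rank(O) ≥ 3; since O has 3 columns, rank(O) = 3.
rank(O) = 3 = n, so the pair (A, C) is completely observable.

3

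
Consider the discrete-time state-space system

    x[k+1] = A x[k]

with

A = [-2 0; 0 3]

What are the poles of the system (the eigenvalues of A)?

-2, 3

det(zI - A) = z^2 - (tr A)z + det A, with tr A = (-2) + 3 = 1 and det A = (-2)·3 - 0·0 = -6 - 0 = -6.
So p(z) = det(zI - A) = z^2 - z - 6.
Factor z^2 - z - 6: two numbers with sum 1 and product -6 are 3 and -2, so z^2 - z - 6 = (z - 3)(z + 2).
Hence p(z) = (z - 3) (z + 2), with roots -2, 3.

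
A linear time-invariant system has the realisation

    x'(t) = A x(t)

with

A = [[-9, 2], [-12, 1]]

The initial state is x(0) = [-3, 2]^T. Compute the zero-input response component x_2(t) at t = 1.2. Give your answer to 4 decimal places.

0.6012

det(sI - A) = s^2 - (tr A)s + det A, with tr A = (-9) + 1 = -8 and det A = (-9)·1 - 2·(-12) = -9 - (-24) = 15.
So p(s) = det(sI - A) = s^2 + 8s + 15.
Factor s^2 + 8s + 15: two numbers with sum -8 and product 15 are -3 and -5, so s^2 + 8s + 15 = (s + 3)(s + 5).
Hence p(s) = (s + 3) (s + 5), with roots -5, -3.
The eigenvalues -5, -3 are distinct and real, so A is diagonalisable and x(t) = e^{At} x(0) = V diag(e^{λ_i t}) V^{-1} x(0), where the columns of V are the eigenvectors.
λ = -5: A - (-5)I = [[-4, 2], [-12, 6]]. Row 1 gives (-4)·v1 + 2·v2 = 0, so take v_1 = [1, 2]^T.
λ = -3: A - (-3)I = [[-6, 2], [-12, 4]]. Row 1 gives (-6)·v1 + 2·v2 = 0, so take v_2 = [1, 3]^T.
V = [v_1 v_2] = [[1, 1], [2, 3]] has det V = 1, so V^{-1} = adj(V)/det V = [[3, -1], [-2, 1]].
Modal coordinates z(0) = V^{-1} x(0): 3·(-3) + (-1)·2 = -11; (-2)·(-3) + 1·2 = 8; so z(0) = [-11, 8]^T.
x_2(t) = Σ_i (v_i)_2 · z_i(0) · e^{λ_i t} (row 2 of V times the modal terms).
x_2(1.2) = 2·(-11)·e^{-5·1.2} + 3·8·e^{-3·1.2} = (-22)·0.002479 + 24·0.027324 = 0.6012.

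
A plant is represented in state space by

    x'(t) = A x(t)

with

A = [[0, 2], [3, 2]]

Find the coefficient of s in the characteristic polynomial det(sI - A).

-2

For a 2×2 matrix, det(sI - A) = s^2 - (tr A)s + det A.
tr A = 2, det A = -6.
So p(s) = s^2 - 2s - 6.
The coefficient of s is -2.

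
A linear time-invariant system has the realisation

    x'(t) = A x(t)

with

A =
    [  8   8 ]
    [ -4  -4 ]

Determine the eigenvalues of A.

0, 4

det(sI - A) = s^2 - (tr A)s + det A, with tr A = 8 + (-4) = 4 and det A = 8·(-4) - 8·(-4) = -32 - (-32) = 0.
So p(s) = det(sI - A) = s^2 - 4s.
Factor s^2 - 4s: two numbers with sum 4 and product 0 are 4 and 0, so s^2 - 4s = s(s - 4).
Hence p(s) = s (s - 4), with roots 0, 4.
At least one eigenvalue has non-negative real part, so the system is not asymptotically stable.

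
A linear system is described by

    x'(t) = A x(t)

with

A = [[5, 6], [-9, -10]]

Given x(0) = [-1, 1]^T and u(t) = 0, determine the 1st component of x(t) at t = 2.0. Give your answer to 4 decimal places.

det(sI - A) = s^2 - (tr A)s + det A, with tr A = 5 + (-10) = -5 and det A = 5·(-10) - 6·(-9) = -50 - (-54) = 4.
So p(s) = det(sI - A) = s^2 + 5s + 4.
Factor s^2 + 5s + 4: two numbers with sum -5 and product 4 are -1 and -4, so s^2 + 5s + 4 = (s + 1)(s + 4).
Hence p(s) = (s + 1) (s + 4), with roots -4, -1.
The eigenvalues -4, -1 are distinct and real, so A is diagonalisable and x(t) = e^{At} x(0) = V diag(e^{λ_i t}) V^{-1} x(0), where the columns of V are the eigenvectors.
λ = -4: A - (-4)I = [[9, 6], [-9, -6]]. Row 1 gives 9·v1 + 6·v2 = 0, so take v_1 = [-2, 3]^T.
λ = -1: A - (-1)I = [[6, 6], [-9, -9]]. Row 1 gives 6·v1 + 6·v2 = 0, so take v_2 = [1, -1]^T.
V = [v_1 v_2] = [[-2, 1], [3, -1]] has det V = -1, so V^{-1} = adj(V)/det V = [[1, 1], [3, 2]].
Modal coordinates z(0) = V^{-1} x(0): 1·(-1) + 1·1 = 0; 3·(-1) + 2·1 = -1; so z(0) = [0, -1]^T.
x_1(t) = Σ_i (v_i)_1 · z_i(0) · e^{λ_i t} (row 1 of V times the modal terms).
x_1(2.0) = (-2)·0·e^{-4·2.0} + 1·(-1)·e^{-1·2.0} = 0·0.000335 + (-1)·0.135335 = -0.1353.

-0.1353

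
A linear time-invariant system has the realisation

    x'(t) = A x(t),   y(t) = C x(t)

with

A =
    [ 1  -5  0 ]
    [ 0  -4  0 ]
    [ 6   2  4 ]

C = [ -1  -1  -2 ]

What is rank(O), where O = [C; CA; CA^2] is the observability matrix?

2

CA = [[-13, 5, -8]]
CA^2 = [[-61, 29, -32]]
Observability matrix O = [C; CA; CA^2] = [[-1, -1, -2], [-13, 5, -8], [-61, 29, -32]]
The columns c1, c2, c3 of O are linearly dependent: -c1 - c2 + c3 = 0 (check each entry), so rank(O) ≤ 2.
The 2×2 minor from rows 1, 2, columns 1, 2 is (-1)·5 - (-1)·(-13) = -5 - 13 = -18 ≠ 0, so rank(O) = 2.
rank(O) = 2 < n = 3, so the pair (A, C) is not completely observable.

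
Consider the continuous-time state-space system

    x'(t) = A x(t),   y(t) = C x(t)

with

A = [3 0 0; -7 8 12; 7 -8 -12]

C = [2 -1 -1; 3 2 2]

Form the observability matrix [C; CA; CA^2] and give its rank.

2

CA = [[6, 0, 0], [9, 0, 0]]
CA^2 = [[18, 0, 0], [27, 0, 0]]
Observability matrix O = [C; CA; CA^2] = [[2, -1, -1], [3, 2, 2], [6, 0, 0], [9, 0, 0], [18, 0, 0], [27, 0, 0]]
The columns c1, c2, c3 of O are linearly dependent: -c2 + c3 = 0 (check each entry), so rank(O) ≤ 2.
The 2×2 minor from rows 1, 2, columns 1, 2 is 2·2 - (-1)·3 = 4 - (-3) = 7 ≠ 0, so rank(O) = 2.
rank(O) = 2 < n = 3, so the pair (A, C) is not completely observable.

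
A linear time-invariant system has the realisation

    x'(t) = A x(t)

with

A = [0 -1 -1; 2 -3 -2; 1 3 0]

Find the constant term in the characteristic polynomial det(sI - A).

Expand det(sI - A) for the 3×3 matrix.
p(s) = s^3 + 3s^2 + 9s + 7.
(Check: constant term = det(-A) = (-1)^3 det A = 7; coefficient of s^2 = -tr A = 3.)
The constant term is 7.

7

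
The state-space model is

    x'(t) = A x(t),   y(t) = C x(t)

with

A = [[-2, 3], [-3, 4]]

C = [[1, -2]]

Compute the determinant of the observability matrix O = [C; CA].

CA = [[4, -5]]
Observability matrix O = [C; CA] = [[1, -2], [4, -5]]
det(O) = 1·(-5) - (-2)·4 = -5 - (-8) = 3
Since det(O) ≠ 0, rank(O) = 2 and the system is completely observable.

3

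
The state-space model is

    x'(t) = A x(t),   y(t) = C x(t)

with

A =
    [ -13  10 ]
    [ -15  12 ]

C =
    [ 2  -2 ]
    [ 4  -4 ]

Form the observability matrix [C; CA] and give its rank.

CA = [[4, -4], [8, -8]]
Observability matrix O = [C; CA] = [[2, -2], [4, -4], [4, -4], [8, -8]]
Every row of O is a scalar multiple of row 1 = [2, -2] (multipliers 1, 2, 2, 4), so the rows span a one-dimensional space.
O ≠ 0, hence rank(O) = 1.
rank(O) = 1 < n = 2, so the pair (A, C) is not completely observable.

1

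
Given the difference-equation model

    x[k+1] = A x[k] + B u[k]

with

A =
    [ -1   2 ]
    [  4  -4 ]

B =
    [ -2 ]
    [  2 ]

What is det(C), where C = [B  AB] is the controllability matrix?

AB = [[6], [-16]]
Controllability matrix C = [B  AB] = [[-2, 6], [2, -16]]
det(C) = (-2)·(-16) - 6·2 = 32 - 12 = 20
Since det(C) ≠ 0, rank(C) = 2 and the system is completely controllable.

20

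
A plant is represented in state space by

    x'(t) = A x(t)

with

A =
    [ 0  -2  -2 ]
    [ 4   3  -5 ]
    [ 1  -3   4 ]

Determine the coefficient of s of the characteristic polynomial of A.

7

Expand det(sI - A) for the 3×3 matrix.
p(s) = s^3 - 7s^2 + 7s - 72.
(Check: constant term = det(-A) = (-1)^3 det A = -72; coefficient of s^2 = -tr A = -7.)
The coefficient of s is 7.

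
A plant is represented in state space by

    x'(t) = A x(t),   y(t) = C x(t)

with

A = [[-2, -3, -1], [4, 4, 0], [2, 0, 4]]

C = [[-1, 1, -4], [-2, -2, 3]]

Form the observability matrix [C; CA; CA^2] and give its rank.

3

CA = [[-2, 7, -15], [2, -2, 14]]
CA^2 = [[2, 34, -58], [16, -14, 54]]
Observability matrix O = [C; CA; CA^2] = [[-1, 1, -4], [-2, -2, 3], [-2, 7, -15], [2, -2, 14], [2, 34, -58], [16, -14, 54]]
Take the 3×3 submatrix of O formed by rows 1, 2, 3: [[-1, 1, -4], [-2, -2, 3], [-2, 7, -15]]. Its determinant is (-1)·((-2)·(-15) - 3·7) - 1·((-2)·(-15) - 3·(-2)) + (-4)·((-2)·7 - (-2)·(-2)) = (-1)·9 - 1·36 + (-4)·(-18) = 27 ≠ 0.
So rank(O) ≥ 3; since O has 3 columns, rank(O) = 3.
rank(O) = 3 = n, so the pair (A, C) is completely observable.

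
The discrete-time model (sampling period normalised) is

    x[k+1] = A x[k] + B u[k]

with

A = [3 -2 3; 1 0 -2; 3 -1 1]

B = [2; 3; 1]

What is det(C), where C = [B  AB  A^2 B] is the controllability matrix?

AB = [[3], [0], [4]]
A^2B = [[21], [-5], [13]]
Controllability matrix C = [B  AB  A^2B] = [[2, 3, 21], [3, 0, -5], [1, 4, 13]]
Expanding along the first row, det(C) = 2·(0·13 - (-5)·4) - 3·(3·13 - (-5)·1) + 21·(3·4 - 0·1) = 2·20 - 3·44 + 21·12 = 160
Since det(C) ≠ 0, rank(C) = 3 and the system is completely controllable.

160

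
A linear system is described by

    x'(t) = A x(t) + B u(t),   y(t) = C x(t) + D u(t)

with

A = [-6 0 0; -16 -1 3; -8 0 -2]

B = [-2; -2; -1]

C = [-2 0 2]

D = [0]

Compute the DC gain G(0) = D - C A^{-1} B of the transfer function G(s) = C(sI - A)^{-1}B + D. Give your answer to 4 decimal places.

2.3333

G(0) = C(-A)^{-1}B + D = -C A^{-1} B + D.
det A = -12, so A^{-1} = (1/-12)·adj(A) = [[-1/6, 0, 0], [14/3, -1, -3/2], [2/3, 0, -1/2]]
A^{-1} B = [1/3, -35/6, -5/6]^T
C A^{-1} B = -7/3
G(0) = D - C A^{-1} B = 0 - (-7/3) = 7/3 ≈ 2.3333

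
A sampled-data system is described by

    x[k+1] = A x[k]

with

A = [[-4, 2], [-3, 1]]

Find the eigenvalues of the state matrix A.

det(zI - A) = z^2 - (tr A)z + det A, with tr A = (-4) + 1 = -3 and det A = (-4)·1 - 2·(-3) = -4 - (-6) = 2.
So p(z) = det(zI - A) = z^2 + 3z + 2.
Factor z^2 + 3z + 2: two numbers with sum -3 and product 2 are -1 and -2, so z^2 + 3z + 2 = (z + 1)(z + 2).
Hence p(z) = (z + 1) (z + 2), with roots -2, -1.

-2, -1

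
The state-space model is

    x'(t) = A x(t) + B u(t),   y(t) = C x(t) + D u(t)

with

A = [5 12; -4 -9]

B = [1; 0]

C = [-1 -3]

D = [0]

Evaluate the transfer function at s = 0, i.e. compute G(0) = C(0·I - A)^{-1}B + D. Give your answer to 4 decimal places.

1.0000

G(0) = C(-A)^{-1}B + D = -C A^{-1} B + D.
det A = 3, so A^{-1} = (1/3)·adj(A) = [[-3, -4], [4/3, 5/3]]
A^{-1} B = [-3, 4/3]^T
C A^{-1} B = -1
G(0) = D - C A^{-1} B = 0 - (-1) = 1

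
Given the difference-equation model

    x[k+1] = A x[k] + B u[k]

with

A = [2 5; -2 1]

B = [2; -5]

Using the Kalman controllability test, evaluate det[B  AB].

AB = [[-21], [-9]]
Controllability matrix C = [B  AB] = [[2, -21], [-5, -9]]
det(C) = 2·(-9) - (-21)·(-5) = -18 - 105 = -123
Since det(C) ≠ 0, rank(C) = 2 and the system is completely controllable.

-123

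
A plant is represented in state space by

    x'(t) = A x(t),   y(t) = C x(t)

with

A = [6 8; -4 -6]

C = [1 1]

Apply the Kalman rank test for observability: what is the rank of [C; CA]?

CA = [[2, 2]]
Observability matrix O = [C; CA] = [[1, 1], [2, 2]]
Every row of O is a scalar multiple of row 1 = [1, 1] (multipliers 1, 2), so the rows span a one-dimensional space.
O ≠ 0, hence rank(O) = 1.
rank(O) = 1 < n = 2, so the pair (A, C) is not completely observable.

1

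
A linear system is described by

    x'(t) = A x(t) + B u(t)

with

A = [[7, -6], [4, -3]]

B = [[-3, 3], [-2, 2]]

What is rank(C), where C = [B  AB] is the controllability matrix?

AB = [[-9, 9], [-6, 6]]
Controllability matrix C = [B  AB] = [[-3, 3, -9, 9], [-2, 2, -6, 6]]
Every column of C is a scalar multiple of column 1 = [-3, -2] (multipliers 1, -1, 3, -3), so the columns span a one-dimensional space.
C ≠ 0, hence rank(C) = 1.
rank(C) = 1 < n = 2, so the pair (A, B) is not completely controllable.

1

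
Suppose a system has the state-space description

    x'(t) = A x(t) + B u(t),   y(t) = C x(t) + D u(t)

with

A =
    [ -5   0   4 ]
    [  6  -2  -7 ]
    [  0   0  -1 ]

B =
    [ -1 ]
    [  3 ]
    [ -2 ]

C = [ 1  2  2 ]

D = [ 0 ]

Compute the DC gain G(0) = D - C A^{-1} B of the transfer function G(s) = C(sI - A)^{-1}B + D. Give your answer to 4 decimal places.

G(0) = C(-A)^{-1}B + D = -C A^{-1} B + D.
det A = -10, so A^{-1} = (1/-10)·adj(A) = [[-1/5, 0, -4/5], [-3/5, -1/2, 11/10], [0, 0, -1]]
A^{-1} B = [9/5, -31/10, 2]^T
C A^{-1} B = -2/5
G(0) = D - C A^{-1} B = 0 - (-2/5) = 2/5 ≈ 0.4000

0.4000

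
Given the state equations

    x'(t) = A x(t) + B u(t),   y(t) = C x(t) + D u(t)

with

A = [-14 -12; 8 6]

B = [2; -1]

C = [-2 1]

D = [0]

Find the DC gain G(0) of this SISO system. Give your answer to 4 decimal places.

0.1667

G(0) = C(-A)^{-1}B + D = -C A^{-1} B + D.
det A = 12, so A^{-1} = (1/12)·adj(A) = [[1/2, 1], [-2/3, -7/6]]
A^{-1} B = [0, -1/6]^T
C A^{-1} B = -1/6
G(0) = D - C A^{-1} B = 0 - (-1/6) = 1/6 ≈ 0.1667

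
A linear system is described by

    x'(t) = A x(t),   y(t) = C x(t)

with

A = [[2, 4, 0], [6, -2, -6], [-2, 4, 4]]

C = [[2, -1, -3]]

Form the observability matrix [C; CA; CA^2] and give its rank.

CA = [[4, -2, -6]]
CA^2 = [[8, -4, -12]]
Observability matrix O = [C; CA; CA^2] = [[2, -1, -3], [4, -2, -6], [8, -4, -12]]
Every row of O is a scalar multiple of row 1 = [2, -1, -3] (multipliers 1, 2, 4), so the rows span a one-dimensional space.
O ≠ 0, hence rank(O) = 1.
rank(O) = 1 < n = 3, so the pair (A, C) is not completely observable.

1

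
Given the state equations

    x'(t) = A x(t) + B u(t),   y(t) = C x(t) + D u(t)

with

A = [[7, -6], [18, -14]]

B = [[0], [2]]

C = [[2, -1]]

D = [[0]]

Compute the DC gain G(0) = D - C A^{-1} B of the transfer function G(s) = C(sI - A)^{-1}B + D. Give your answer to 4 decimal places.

G(0) = C(-A)^{-1}B + D = -C A^{-1} B + D.
det A = 10, so A^{-1} = (1/10)·adj(A) = [[-7/5, 3/5], [-9/5, 7/10]]
A^{-1} B = [6/5, 7/5]^T
C A^{-1} B = 1
G(0) = D - C A^{-1} B = 0 - (1) = -1

-1.0000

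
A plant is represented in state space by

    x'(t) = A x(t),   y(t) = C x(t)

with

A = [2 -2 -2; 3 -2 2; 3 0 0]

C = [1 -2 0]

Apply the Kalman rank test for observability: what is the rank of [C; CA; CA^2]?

3

CA = [[-4, 2, -6]]
CA^2 = [[-20, 4, 12]]
Observability matrix O = [C; CA; CA^2] = [[1, -2, 0], [-4, 2, -6], [-20, 4, 12]]
det(O) = 1·(2·12 - (-6)·4) - (-2)·((-4)·12 - (-6)·(-20)) + 0·((-4)·4 - 2·(-20)) = 1·48 - (-2)·(-168) + 0·24 = -288 ≠ 0, so rank(O) = 3.
rank(O) = 3 = n, so the pair (A, C) is completely observable.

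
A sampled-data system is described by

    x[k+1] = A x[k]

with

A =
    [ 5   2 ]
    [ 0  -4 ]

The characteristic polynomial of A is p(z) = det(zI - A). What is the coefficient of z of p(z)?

-1

For a 2×2 matrix, det(zI - A) = z^2 - (tr A)z + det A.
tr A = 1, det A = -20.
So p(z) = z^2 - z - 20.
The coefficient of z is -1.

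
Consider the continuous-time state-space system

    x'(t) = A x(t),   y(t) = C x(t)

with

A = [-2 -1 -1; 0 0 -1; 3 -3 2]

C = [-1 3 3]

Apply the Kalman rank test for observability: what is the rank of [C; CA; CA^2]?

3

CA = [[11, -8, 4]]
CA^2 = [[-10, -23, 5]]
Observability matrix O = [C; CA; CA^2] = [[-1, 3, 3], [11, -8, 4], [-10, -23, 5]]
det(O) = (-1)·((-8)·5 - 4·(-23)) - 3·(11·5 - 4·(-10)) + 3·(11·(-23) - (-8)·(-10)) = (-1)·52 - 3·95 + 3·(-333) = -1336 ≠ 0, so rank(O) = 3.
rank(O) = 3 = n, so the pair (A, C) is completely observable.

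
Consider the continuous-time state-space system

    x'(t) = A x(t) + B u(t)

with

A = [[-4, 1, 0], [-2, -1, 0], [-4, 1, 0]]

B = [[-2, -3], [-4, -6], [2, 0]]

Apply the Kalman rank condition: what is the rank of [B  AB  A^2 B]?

2

AB = [[4, 6], [8, 12], [4, 6]]
A^2B = [[-8, -12], [-16, -24], [-8, -12]]
Controllability matrix C = [B  AB  A^2B] = [[-2, -3, 4, 6, -8, -12], [-4, -6, 8, 12, -16, -24], [2, 0, 4, 6, -8, -12]]
The rows r1, r2, r3 of C are linearly dependent: -2·r1 + r2 = 0 (check each entry), so rank(C) ≤ 2.
The 2×2 minor from rows 1, 3, columns 1, 2 is (-2)·0 - (-3)·2 = 0 - (-6) = 6 ≠ 0, so rank(C) = 2.
rank(C) = 2 < n = 3, so the pair (A, B) is not completely controllable.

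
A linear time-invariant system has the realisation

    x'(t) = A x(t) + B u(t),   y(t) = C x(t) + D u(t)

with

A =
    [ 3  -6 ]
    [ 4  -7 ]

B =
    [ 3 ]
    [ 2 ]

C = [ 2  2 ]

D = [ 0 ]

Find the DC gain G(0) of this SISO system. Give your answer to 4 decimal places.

10.0000

G(0) = C(-A)^{-1}B + D = -C A^{-1} B + D.
det A = 3, so A^{-1} = (1/3)·adj(A) = [[-7/3, 2], [-4/3, 1]]
A^{-1} B = [-3, -2]^T
C A^{-1} B = -10
G(0) = D - C A^{-1} B = 0 - (-10) = 10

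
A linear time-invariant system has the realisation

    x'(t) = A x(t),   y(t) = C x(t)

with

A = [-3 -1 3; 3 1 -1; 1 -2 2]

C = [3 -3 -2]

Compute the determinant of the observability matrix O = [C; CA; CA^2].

CA = [[-20, -2, 8]]
CA^2 = [[62, 2, -42]]
Observability matrix O = [C; CA; CA^2] = [[3, -3, -2], [-20, -2, 8], [62, 2, -42]]
Expanding along the first row, det(O) = 3·((-2)·(-42) - 8·2) - (-3)·((-20)·(-42) - 8·62) + (-2)·((-20)·2 - (-2)·62) = 3·68 - (-3)·344 + (-2)·84 = 1068
Since det(O) ≠ 0, rank(O) = 3 and the system is completely observable.

1068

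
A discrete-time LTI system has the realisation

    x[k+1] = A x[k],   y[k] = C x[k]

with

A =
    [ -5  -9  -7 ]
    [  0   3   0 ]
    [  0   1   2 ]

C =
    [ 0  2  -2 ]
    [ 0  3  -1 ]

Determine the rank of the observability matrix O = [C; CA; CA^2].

2

CA = [[0, 4, -4], [0, 8, -2]]
CA^2 = [[0, 8, -8], [0, 22, -4]]
Observability matrix O = [C; CA; CA^2] = [[0, 2, -2], [0, 3, -1], [0, 4, -4], [0, 8, -2], [0, 8, -8], [0, 22, -4]]
Column 1 of O is identically zero, so rank(O) ≤ 2.
The 2×2 minor from rows 1, 2, columns 2, 3 is 2·(-1) - (-2)·3 = -2 - (-6) = 4 ≠ 0, so rank(O) = 2.
rank(O) = 2 < n = 3, so the pair (A, C) is not completely observable.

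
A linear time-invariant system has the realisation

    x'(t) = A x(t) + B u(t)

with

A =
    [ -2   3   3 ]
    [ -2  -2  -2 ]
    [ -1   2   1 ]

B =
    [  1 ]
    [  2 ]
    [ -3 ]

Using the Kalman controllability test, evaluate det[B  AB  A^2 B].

200

AB = [[-5], [0], [0]]
A^2B = [[10], [10], [5]]
Controllability matrix C = [B  AB  A^2B] = [[1, -5, 10], [2, 0, 10], [-3, 0, 5]]
Expanding along the first row, det(C) = 1·(0·5 - 10·0) - (-5)·(2·5 - 10·(-3)) + 10·(2·0 - 0·(-3)) = 1·0 - (-5)·40 + 10·0 = 200
Since det(C) ≠ 0, rank(C) = 3 and the system is completely controllable.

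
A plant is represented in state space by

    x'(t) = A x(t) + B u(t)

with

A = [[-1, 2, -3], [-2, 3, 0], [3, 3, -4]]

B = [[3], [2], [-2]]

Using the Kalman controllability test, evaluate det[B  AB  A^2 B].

-1340

AB = [[7], [0], [23]]
A^2B = [[-76], [-14], [-71]]
Controllability matrix C = [B  AB  A^2B] = [[3, 7, -76], [2, 0, -14], [-2, 23, -71]]
Expanding along the first row, det(C) = 3·(0·(-71) - (-14)·23) - 7·(2·(-71) - (-14)·(-2)) + (-76)·(2·23 - 0·(-2)) = 3·322 - 7·(-170) + (-76)·46 = -1340
Since det(C) ≠ 0, rank(C) = 3 and the system is completely controllable.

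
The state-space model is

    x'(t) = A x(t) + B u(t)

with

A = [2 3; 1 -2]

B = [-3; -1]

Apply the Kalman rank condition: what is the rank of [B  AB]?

2

AB = [[-9], [-1]]
Controllability matrix C = [B  AB] = [[-3, -9], [-1, -1]]
det(C) = (-3)·(-1) - (-9)·(-1) = 3 - 9 = -6 ≠ 0, so rank(C) = 2.
rank(C) = 2 = n, so the pair (A, B) is completely controllable.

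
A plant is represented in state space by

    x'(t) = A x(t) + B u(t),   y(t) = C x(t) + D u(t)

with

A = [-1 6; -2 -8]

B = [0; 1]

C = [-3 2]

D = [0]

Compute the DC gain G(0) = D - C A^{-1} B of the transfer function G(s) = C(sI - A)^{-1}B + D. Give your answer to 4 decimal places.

G(0) = C(-A)^{-1}B + D = -C A^{-1} B + D.
det A = 20, so A^{-1} = (1/20)·adj(A) = [[-2/5, -3/10], [1/10, -1/20]]
A^{-1} B = [-3/10, -1/20]^T
C A^{-1} B = 4/5
G(0) = D - C A^{-1} B = 0 - (4/5) = -4/5 ≈ -0.8000

-0.8000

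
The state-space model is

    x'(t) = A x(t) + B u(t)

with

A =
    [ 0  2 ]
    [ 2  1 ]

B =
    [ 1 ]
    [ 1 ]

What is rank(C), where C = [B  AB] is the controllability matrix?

2

AB = [[2], [3]]
Controllability matrix C = [B  AB] = [[1, 2], [1, 3]]
det(C) = 1·3 - 2·1 = 3 - 2 = 1 ≠ 0, so rank(C) = 2.
rank(C) = 2 = n, so the pair (A, B) is completely controllable.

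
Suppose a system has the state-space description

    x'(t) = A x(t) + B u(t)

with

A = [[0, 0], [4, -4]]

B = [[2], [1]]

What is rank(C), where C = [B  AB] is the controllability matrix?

AB = [[0], [4]]
Controllability matrix C = [B  AB] = [[2, 0], [1, 4]]
det(C) = 2·4 - 0·1 = 8 - 0 = 8 ≠ 0, so rank(C) = 2.
rank(C) = 2 = n, so the pair (A, B) is completely controllable.

2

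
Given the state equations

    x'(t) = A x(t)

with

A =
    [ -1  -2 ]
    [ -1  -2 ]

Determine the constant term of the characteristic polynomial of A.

0

For a 2×2 matrix, det(sI - A) = s^2 - (tr A)s + det A.
tr A = -3, det A = 0.
So p(s) = s^2 + 3s.
The constant term is 0.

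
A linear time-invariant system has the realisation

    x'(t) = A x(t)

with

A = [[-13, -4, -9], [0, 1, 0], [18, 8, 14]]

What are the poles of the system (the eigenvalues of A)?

det(sI - A) = s^3 - (tr A)s^2 + (M11 + M22 + M33)s - det A, where Mii is the 2×2 principal minor of A obtained by deleting row i and column i.
tr A = (-13) + 1 + 14 = 2; M11 = 1·14 - 0·8 = 14 - 0 = 14; M22 = (-13)·14 - (-9)·18 = -182 - (-162) = -20; M33 = (-13)·1 - (-4)·0 = -13 - 0 = -13; sum of minors = -19.
det A = (-13)·(1·14 - 0·8) - (-4)·(0·14 - 0·18) + (-9)·(0·8 - 1·18) = (-13)·14 - (-4)·0 + (-9)·(-18) = -20.
So p(s) = det(sI - A) = s^3 - 2s^2 - 19s + 20.
Rational-root test: any integer root divides 20. Testing small divisors, s = 1 works: p(1) = 1 + (-2) + (-19) + 20 = 0, so (s - 1) is a factor.
Dividing, p(s) = (s - 1)(s^2 - s - 20).
Factor s^2 - s - 20: two numbers with sum 1 and product -20 are 5 and -4, so s^2 - s - 20 = (s - 5)(s + 4).
Hence p(s) = (s - 5) (s - 1) (s + 4), with roots -4, 1, 5.
At least one eigenvalue has non-negative real part, so the system is not asymptotically stable.

-4, 1, 5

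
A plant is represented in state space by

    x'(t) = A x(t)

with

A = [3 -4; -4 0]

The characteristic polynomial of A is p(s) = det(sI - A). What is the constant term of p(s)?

-16

For a 2×2 matrix, det(sI - A) = s^2 - (tr A)s + det A.
tr A = 3, det A = -16.
So p(s) = s^2 - 3s - 16.
The constant term is -16.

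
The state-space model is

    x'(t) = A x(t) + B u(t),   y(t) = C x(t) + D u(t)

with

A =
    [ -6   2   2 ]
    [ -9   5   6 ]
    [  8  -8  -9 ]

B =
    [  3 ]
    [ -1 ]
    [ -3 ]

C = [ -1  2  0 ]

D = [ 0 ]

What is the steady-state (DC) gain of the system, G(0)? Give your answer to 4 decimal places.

-19.1500

G(0) = C(-A)^{-1}B + D = -C A^{-1} B + D.
det A = -20, so A^{-1} = (1/-20)·adj(A) = [[-3/20, -1/10, -1/10], [33/20, -19/10, -9/10], [-8/5, 8/5, 3/5]]
A^{-1} B = [-1/20, 191/20, -41/5]^T
C A^{-1} B = 383/20
G(0) = D - C A^{-1} B = 0 - (383/20) = -383/20 ≈ -19.1500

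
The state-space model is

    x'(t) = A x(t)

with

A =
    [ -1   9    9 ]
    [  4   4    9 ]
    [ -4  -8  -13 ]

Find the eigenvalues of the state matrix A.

det(sI - A) = s^3 - (tr A)s^2 + (M11 + M22 + M33)s - det A, where Mii is the 2×2 principal minor of A obtained by deleting row i and column i.
tr A = (-1) + 4 + (-13) = -10; M11 = 4·(-13) - 9·(-8) = -52 - (-72) = 20; M22 = (-1)·(-13) - 9·(-4) = 13 - (-36) = 49; M33 = (-1)·4 - 9·4 = -4 - 36 = -40; sum of minors = 29.
det A = (-1)·(4·(-13) - 9·(-8)) - 9·(4·(-13) - 9·(-4)) + 9·(4·(-8) - 4·(-4)) = (-1)·20 - 9·(-16) + 9·(-16) = -20.
So p(s) = det(sI - A) = s^3 + 10s^2 + 29s + 20.
Rational-root test: any integer root divides 20. Testing small divisors, s = -1 works: p(-1) = -1 + 10 + (-29) + 20 = 0, so (s + 1) is a factor.
Dividing, p(s) = (s + 1)(s^2 + 9s + 20).
Factor s^2 + 9s + 20: two numbers with sum -9 and product 20 are -4 and -5, so s^2 + 9s + 20 = (s + 4)(s + 5).
Hence p(s) = (s + 1) (s + 4) (s + 5), with roots -5, -4, -1.
All eigenvalues have negative real part, so the system is asymptotically stable.

-5, -4, -1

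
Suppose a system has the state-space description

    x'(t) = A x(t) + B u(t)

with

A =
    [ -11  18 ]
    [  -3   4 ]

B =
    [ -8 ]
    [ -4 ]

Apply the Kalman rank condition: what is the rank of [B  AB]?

1

AB = [[16], [8]]
Controllability matrix C = [B  AB] = [[-8, 16], [-4, 8]]
Every column of C is a scalar multiple of column 1 = [-8, -4] (multipliers 1, -2), so the columns span a one-dimensional space.
C ≠ 0, hence rank(C) = 1.
rank(C) = 1 < n = 2, so the pair (A, B) is not completely controllable.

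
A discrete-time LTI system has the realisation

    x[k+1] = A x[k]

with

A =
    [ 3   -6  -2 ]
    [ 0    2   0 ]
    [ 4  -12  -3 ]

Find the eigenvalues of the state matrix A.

det(zI - A) = z^3 - (tr A)z^2 + (M11 + M22 + M33)z - det A, where Mii is the 2×2 principal minor of A obtained by deleting row i and column i.
tr A = 3 + 2 + (-3) = 2; M11 = 2·(-3) - 0·(-12) = -6 - 0 = -6; M22 = 3·(-3) - (-2)·4 = -9 - (-8) = -1; M33 = 3·2 - (-6)·0 = 6 - 0 = 6; sum of minors = -1.
det A = 3·(2·(-3) - 0·(-12)) - (-6)·(0·(-3) - 0·4) + (-2)·(0·(-12) - 2·4) = 3·(-6) - (-6)·0 + (-2)·(-8) = -2.
So p(z) = det(zI - A) = z^3 - 2z^2 - z + 2.
Rational-root test: any integer root divides 2. Testing small divisors, z = -1 works: p(-1) = -1 + (-2) + 1 + 2 = 0, so (z + 1) is a factor.
Dividing, p(z) = (z + 1)(z^2 - 3z + 2).
Factor z^2 - 3z + 2: two numbers with sum 3 and product 2 are 2 and 1, so z^2 - 3z + 2 = (z - 2)(z - 1).
Hence p(z) = (z - 2) (z - 1) (z + 1), with roots -1, 1, 2.

-1, 1, 2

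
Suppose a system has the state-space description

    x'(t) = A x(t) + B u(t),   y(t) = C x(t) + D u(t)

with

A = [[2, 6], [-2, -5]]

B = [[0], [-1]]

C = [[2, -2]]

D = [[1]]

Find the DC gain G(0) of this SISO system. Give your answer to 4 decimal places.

-7.0000

G(0) = C(-A)^{-1}B + D = -C A^{-1} B + D.
det A = 2, so A^{-1} = (1/2)·adj(A) = [[-5/2, -3], [1, 1]]
A^{-1} B = [3, -1]^T
C A^{-1} B = 8
G(0) = D - C A^{-1} B = 1 - (8) = -7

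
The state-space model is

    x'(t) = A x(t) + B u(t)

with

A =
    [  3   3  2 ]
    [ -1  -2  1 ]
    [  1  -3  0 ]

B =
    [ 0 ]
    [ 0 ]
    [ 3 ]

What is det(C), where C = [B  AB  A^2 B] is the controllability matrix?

AB = [[6], [3], [0]]
A^2B = [[27], [-12], [-3]]
Controllability matrix C = [B  AB  A^2B] = [[0, 6, 27], [0, 3, -12], [3, 0, -3]]
Expanding along the first row, det(C) = 0·(3·(-3) - (-12)·0) - 6·(0·(-3) - (-12)·3) + 27·(0·0 - 3·3) = 0·(-9) - 6·36 + 27·(-9) = -459
Since det(C) ≠ 0, rank(C) = 3 and the system is completely controllable.

-459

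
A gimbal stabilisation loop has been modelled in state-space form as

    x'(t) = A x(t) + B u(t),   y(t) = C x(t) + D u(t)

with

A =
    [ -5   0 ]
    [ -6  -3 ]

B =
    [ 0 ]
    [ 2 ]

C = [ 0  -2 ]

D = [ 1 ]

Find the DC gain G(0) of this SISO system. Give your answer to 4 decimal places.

-0.3333

G(0) = C(-A)^{-1}B + D = -C A^{-1} B + D.
det A = 15, so A^{-1} = (1/15)·adj(A) = [[-1/5, 0], [2/5, -1/3]]
A^{-1} B = [0, -2/3]^T
C A^{-1} B = 4/3
G(0) = D - C A^{-1} B = 1 - (4/3) = -1/3 ≈ -0.3333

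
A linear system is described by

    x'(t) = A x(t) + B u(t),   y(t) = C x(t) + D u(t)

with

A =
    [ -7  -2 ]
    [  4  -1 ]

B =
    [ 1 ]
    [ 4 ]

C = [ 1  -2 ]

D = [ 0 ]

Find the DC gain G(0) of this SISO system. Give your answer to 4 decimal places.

G(0) = C(-A)^{-1}B + D = -C A^{-1} B + D.
det A = 15, so A^{-1} = (1/15)·adj(A) = [[-1/15, 2/15], [-4/15, -7/15]]
A^{-1} B = [7/15, -32/15]^T
C A^{-1} B = 71/15
G(0) = D - C A^{-1} B = 0 - (71/15) = -71/15 ≈ -4.7333

-4.7333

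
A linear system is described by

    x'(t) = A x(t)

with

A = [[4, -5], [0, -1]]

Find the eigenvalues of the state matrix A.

det(sI - A) = s^2 - (tr A)s + det A, with tr A = 4 + (-1) = 3 and det A = 4·(-1) - (-5)·0 = -4 - 0 = -4.
So p(s) = det(sI - A) = s^2 - 3s - 4.
Factor s^2 - 3s - 4: two numbers with sum 3 and product -4 are 4 and -1, so s^2 - 3s - 4 = (s - 4)(s + 1).
Hence p(s) = (s - 4) (s + 1), with roots -1, 4.
At least one eigenvalue has non-negative real part, so the system is not asymptotically stable.

-1, 4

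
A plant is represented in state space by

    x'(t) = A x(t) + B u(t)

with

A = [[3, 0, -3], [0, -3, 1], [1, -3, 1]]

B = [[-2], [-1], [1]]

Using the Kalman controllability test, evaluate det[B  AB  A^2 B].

AB = [[-9], [4], [2]]
A^2B = [[-33], [-10], [-19]]
Controllability matrix C = [B  AB  A^2B] = [[-2, -9, -33], [-1, 4, -10], [1, 2, -19]]
Expanding along the first row, det(C) = (-2)·(4·(-19) - (-10)·2) - (-9)·((-1)·(-19) - (-10)·1) + (-33)·((-1)·2 - 4·1) = (-2)·(-56) - (-9)·29 + (-33)·(-6) = 571
Since det(C) ≠ 0, rank(C) = 3 and the system is completely controllable.

571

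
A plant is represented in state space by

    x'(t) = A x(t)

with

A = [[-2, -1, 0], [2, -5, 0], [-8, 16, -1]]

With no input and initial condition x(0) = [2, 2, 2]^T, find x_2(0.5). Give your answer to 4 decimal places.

det(sI - A) = s^3 - (tr A)s^2 + (M11 + M22 + M33)s - det A, where Mii is the 2×2 principal minor of A obtained by deleting row i and column i.
tr A = (-2) + (-5) + (-1) = -8; M11 = (-5)·(-1) - 0·16 = 5 - 0 = 5; M22 = (-2)·(-1) - 0·(-8) = 2 - 0 = 2; M33 = (-2)·(-5) - (-1)·2 = 10 - (-2) = 12; sum of minors = 19.
det A = (-2)·((-5)·(-1) - 0·16) - (-1)·(2·(-1) - 0·(-8)) + 0·(2·16 - (-5)·(-8)) = (-2)·5 - (-1)·(-2) + 0·(-8) = -12.
So p(s) = det(sI - A) = s^3 + 8s^2 + 19s + 12.
Rational-root test: any integer root divides 12. Testing small divisors, s = -1 works: p(-1) = -1 + 8 + (-19) + 12 = 0, so (s + 1) is a factor.
Dividing, p(s) = (s + 1)(s^2 + 7s + 12).
Factor s^2 + 7s + 12: two numbers with sum -7 and product 12 are -3 and -4, so s^2 + 7s + 12 = (s + 3)(s + 4).
Hence p(s) = (s + 1) (s + 3) (s + 4), with roots -4, -3, -1.
The eigenvalues -4, -3, -1 are distinct and real, so A is diagonalisable and x(t) = e^{At} x(0) = V diag(e^{λ_i t}) V^{-1} x(0), where the columns of V are the eigenvectors.
λ = -4: A - (-4)I = [[2, -1, 0], [2, -1, 0], [-8, 16, 3]]. v must be orthogonal to every row; (row 1) × (row 3) = [-3, -6, 24], so take v_1 = [1, 2, -8]^T.
λ = -3: A - (-3)I = [[1, -1, 0], [2, -2, 0], [-8, 16, 2]]. v must be orthogonal to every row; (row 1) × (row 3) = [-2, -2, 8], so take v_2 = [1, 1, -4]^T.
λ = -1: A - (-1)I = [[-1, -1, 0], [2, -4, 0], [-8, 16, 0]]. v must be orthogonal to every row; (row 1) × (row 2) = [0, 0, 6], so take v_3 = [0, 0, 1]^T.
V = [v_1 v_2 v_3] = [[1, 1, 0], [2, 1, 0], [-8, -4, 1]] has det V = -1, so V^{-1} = adj(V)/det V = [[-1, 1, 0], [2, -1, 0], [0, 4, 1]].
Modal coordinates z(0) = V^{-1} x(0): (-1)·2 + 1·2 + 0·2 = 0; 2·2 + (-1)·2 + 0·2 = 2; 0·2 + 4·2 + 1·2 = 10; so z(0) = [0, 2, 10]^T.
x_2(t) = Σ_i (v_i)_2 · z_i(0) · e^{λ_i t} (row 2 of V times the modal terms).
x_2(0.5) = 2·0·e^{-4·0.5} + 1·2·e^{-3·0.5} + 0·10·e^{-1·0.5} = 0·0.135335 + 2·0.223130 + 0·0.606531 = 0.4463.

0.4463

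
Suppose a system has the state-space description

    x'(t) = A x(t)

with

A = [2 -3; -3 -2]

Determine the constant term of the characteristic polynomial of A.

For a 2×2 matrix, det(sI - A) = s^2 - (tr A)s + det A.
tr A = 0, det A = -13.
So p(s) = s^2 - 13.
The constant term is -13.

-13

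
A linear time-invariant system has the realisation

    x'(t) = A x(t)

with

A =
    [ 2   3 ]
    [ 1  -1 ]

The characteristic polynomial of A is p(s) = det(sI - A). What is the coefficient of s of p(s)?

For a 2×2 matrix, det(sI - A) = s^2 - (tr A)s + det A.
tr A = 1, det A = -5.
So p(s) = s^2 - s - 5.
The coefficient of s is -1.

-1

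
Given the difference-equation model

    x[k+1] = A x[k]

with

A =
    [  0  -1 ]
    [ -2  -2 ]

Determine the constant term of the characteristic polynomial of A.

For a 2×2 matrix, det(zI - A) = z^2 - (tr A)z + det A.
tr A = -2, det A = -2.
So p(z) = z^2 + 2z - 2.
The constant term is -2.

-2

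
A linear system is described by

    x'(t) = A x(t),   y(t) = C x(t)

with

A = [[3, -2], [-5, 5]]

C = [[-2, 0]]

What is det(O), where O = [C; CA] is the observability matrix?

-8

CA = [[-6, 4]]
Observability matrix O = [C; CA] = [[-2, 0], [-6, 4]]
det(O) = (-2)·4 - 0·(-6) = -8 - 0 = -8
Since det(O) ≠ 0, rank(O) = 2 and the system is completely observable.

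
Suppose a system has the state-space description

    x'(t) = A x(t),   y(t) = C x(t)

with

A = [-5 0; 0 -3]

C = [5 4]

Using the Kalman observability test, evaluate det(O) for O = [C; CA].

40

CA = [[-25, -12]]
Observability matrix O = [C; CA] = [[5, 4], [-25, -12]]
det(O) = 5·(-12) - 4·(-25) = -60 - (-100) = 40
Since det(O) ≠ 0, rank(O) = 2 and the system is completely observable.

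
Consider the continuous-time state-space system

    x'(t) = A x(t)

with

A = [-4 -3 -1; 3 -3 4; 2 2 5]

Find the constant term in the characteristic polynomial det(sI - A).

-101

Expand det(sI - A) for the 3×3 matrix.
p(s) = s^3 + 2s^2 - 20s - 101.
(Check: constant term = det(-A) = (-1)^3 det A = -101; coefficient of s^2 = -tr A = 2.)
The constant term is -101.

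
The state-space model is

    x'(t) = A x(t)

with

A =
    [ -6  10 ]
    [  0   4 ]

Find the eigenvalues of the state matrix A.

det(sI - A) = s^2 - (tr A)s + det A, with tr A = (-6) + 4 = -2 and det A = (-6)·4 - 10·0 = -24 - 0 = -24.
So p(s) = det(sI - A) = s^2 + 2s - 24.
Factor s^2 + 2s - 24: two numbers with sum -2 and product -24 are 4 and -6, so s^2 + 2s - 24 = (s - 4)(s + 6).
Hence p(s) = (s - 4) (s + 6), with roots -6, 4.
At least one eigenvalue has non-negative real part, so the system is not asymptotically stable.

-6, 4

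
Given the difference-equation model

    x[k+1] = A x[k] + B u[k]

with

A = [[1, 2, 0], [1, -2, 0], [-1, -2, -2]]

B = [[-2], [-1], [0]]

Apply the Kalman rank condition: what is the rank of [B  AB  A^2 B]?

2

AB = [[-4], [0], [4]]
A^2B = [[-4], [-4], [-4]]
Controllability matrix C = [B  AB  A^2B] = [[-2, -4, -4], [-1, 0, -4], [0, 4, -4]]
The rows r1, r2, r3 of C are linearly dependent: r1 - 2·r2 + r3 = 0 (check each entry), so rank(C) ≤ 2.
The 2×2 minor from rows 1, 2, columns 1, 2 is (-2)·0 - (-4)·(-1) = 0 - 4 = -4 ≠ 0, so rank(C) = 2.
rank(C) = 2 < n = 3, so the pair (A, B) is not completely controllable.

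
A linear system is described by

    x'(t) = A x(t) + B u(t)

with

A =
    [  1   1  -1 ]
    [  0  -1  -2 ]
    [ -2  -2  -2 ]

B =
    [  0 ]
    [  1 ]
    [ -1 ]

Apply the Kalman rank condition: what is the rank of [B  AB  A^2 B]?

AB = [[2], [1], [0]]
A^2B = [[3], [-1], [-6]]
Controllability matrix C = [B  AB  A^2B] = [[0, 2, 3], [1, 1, -1], [-1, 0, -6]]
det(C) = 0·(1·(-6) - (-1)·0) - 2·(1·(-6) - (-1)·(-1)) + 3·(1·0 - 1·(-1)) = 0·(-6) - 2·(-7) + 3·1 = 17 ≠ 0, so rank(C) = 3.
rank(C) = 3 = n, so the pair (A, B) is completely controllable.

3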